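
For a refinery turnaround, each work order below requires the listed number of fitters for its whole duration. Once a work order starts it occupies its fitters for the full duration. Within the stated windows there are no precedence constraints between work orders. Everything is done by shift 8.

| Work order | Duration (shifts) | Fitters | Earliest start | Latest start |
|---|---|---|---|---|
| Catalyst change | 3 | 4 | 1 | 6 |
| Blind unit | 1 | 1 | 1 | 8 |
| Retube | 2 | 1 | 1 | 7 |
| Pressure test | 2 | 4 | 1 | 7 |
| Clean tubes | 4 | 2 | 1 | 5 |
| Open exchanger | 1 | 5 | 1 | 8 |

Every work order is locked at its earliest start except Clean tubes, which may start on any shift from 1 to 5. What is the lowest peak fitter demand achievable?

15

Clean tubes@1: s1:17  s2:11  s3:6  s4:2  s5:0  s6:0  s7:0  s8:0 → peak 17
Clean tubes@2: s1:15  s2:11  s3:6  s4:2  s5:2  s6:0  s7:0  s8:0 → peak 15
Clean tubes@3: s1:15  s2:9  s3:6  s4:2  s5:2  s6:2  s7:0  s8:0 → peak 15
Clean tubes@4: s1:15  s2:9  s3:4  s4:2  s5:2  s6:2  s7:2  s8:0 → peak 15
Clean tubes@5: s1:15  s2:9  s3:4  s4:0  s5:2  s6:2  s7:2  s8:2 → peak 15
Best is Clean tubes@2, peak 15.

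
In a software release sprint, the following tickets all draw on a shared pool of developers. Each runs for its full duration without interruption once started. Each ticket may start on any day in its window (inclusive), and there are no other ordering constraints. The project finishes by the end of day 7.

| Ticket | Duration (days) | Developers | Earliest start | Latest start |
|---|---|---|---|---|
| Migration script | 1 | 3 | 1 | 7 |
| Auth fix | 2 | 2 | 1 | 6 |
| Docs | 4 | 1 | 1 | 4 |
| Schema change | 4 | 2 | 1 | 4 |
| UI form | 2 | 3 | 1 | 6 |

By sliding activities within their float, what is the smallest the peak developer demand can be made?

Early-start (Migration script@1, Auth fix@1, Docs@1, Schema change@1, UI form@1) gives peak 11: d1:11  d2:8  d3:3  d4:3  d5:0  d6:0  d7:0.
Shift Auth fix→2, Docs→4, Schema change→2, UI form→6.
Schedule Migration script@1, Auth fix@2, Docs@4, Schema change@2, UI form@6: d1:3  d2:4  d3:4  d4:3  d5:3  d6:4  d7:4 — peak 4.
Total developer-days = 25 over 7 days ⇒ peak ≥ ⌈25/7⌉ = 4, so 4 is optimal.

4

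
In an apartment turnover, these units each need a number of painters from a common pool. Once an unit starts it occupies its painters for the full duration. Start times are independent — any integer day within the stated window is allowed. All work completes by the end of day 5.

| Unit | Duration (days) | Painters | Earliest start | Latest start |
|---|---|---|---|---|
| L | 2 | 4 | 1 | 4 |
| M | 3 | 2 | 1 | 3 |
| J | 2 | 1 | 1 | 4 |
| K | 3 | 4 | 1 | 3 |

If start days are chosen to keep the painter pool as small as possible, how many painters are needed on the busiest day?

6

Early-start (L@1, M@1, J@1, K@1) gives peak 11: d1:11  d2:11  d3:6  d4:0  d5:0.
Shift J→4, K→3.
Schedule L@1, M@1, J@4, K@3: d1:6  d2:6  d3:6  d4:5  d5:5 — peak 6.
Total painter-days = 28 over 5 days ⇒ peak ≥ ⌈28/5⌉ = 6, so 6 is optimal.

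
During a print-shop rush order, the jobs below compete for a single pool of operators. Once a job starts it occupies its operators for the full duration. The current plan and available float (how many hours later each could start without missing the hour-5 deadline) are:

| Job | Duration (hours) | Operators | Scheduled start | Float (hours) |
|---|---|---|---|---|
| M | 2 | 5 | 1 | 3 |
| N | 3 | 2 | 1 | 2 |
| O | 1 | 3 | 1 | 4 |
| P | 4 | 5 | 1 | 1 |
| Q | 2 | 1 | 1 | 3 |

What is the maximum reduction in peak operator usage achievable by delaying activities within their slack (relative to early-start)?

6

Early-start peak: h1:16  h2:13  h3:7  h4:5  h5:0 ⇒ 16.
Leveled (M@1, N@3, O@1, P@2, Q@3): h1:8  h2:10  h3:8  h4:8  h5:7 ⇒ 10.
Reduction 16 − 10 = 6.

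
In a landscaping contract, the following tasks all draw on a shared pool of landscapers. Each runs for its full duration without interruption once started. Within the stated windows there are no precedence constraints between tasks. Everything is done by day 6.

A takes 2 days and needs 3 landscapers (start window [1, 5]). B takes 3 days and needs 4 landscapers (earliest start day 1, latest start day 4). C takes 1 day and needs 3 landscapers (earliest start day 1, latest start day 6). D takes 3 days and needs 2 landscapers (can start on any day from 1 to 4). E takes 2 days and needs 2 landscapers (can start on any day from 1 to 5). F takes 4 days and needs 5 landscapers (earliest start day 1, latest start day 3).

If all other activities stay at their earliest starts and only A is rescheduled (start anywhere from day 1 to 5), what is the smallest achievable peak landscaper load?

A@1: d1:19  d2:16  d3:11  d4:5  d5:0  d6:0 → peak 19
A@2: d1:16  d2:16  d3:14  d4:5  d5:0  d6:0 → peak 16
A@3: d1:16  d2:13  d3:14  d4:8  d5:0  d6:0 → peak 16
A@4: d1:16  d2:13  d3:11  d4:8  d5:3  d6:0 → peak 16
A@5: d1:16  d2:13  d3:11  d4:5  d5:3  d6:3 → peak 16
Best is A@2, peak 16.

16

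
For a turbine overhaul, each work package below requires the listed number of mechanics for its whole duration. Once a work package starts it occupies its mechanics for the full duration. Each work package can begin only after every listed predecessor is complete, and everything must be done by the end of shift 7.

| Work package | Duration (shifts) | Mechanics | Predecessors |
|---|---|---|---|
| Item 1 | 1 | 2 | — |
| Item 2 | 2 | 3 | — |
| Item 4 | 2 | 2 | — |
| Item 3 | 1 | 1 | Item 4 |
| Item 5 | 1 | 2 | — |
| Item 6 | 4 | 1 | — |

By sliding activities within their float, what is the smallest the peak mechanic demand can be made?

3

Early-start (Item 1@1, Item 2@1, Item 4@1, Item 3@3, Item 5@1, Item 6@1) gives peak 10: s1:10  s2:6  s3:2  s4:1  s5:0  s6:0  s7:0.
Shift Item 2→2, Item 4→4, Item 3→6, Item 5→7, Item 6→4.
Schedule Item 1@1, Item 2@2, Item 4@4, Item 3@6, Item 5@7, Item 6@4: s1:2  s2:3  s3:3  s4:3  s5:3  s6:2  s7:3 — peak 3.
Total mechanic-shifts = 19 over 7 shifts ⇒ peak ≥ ⌈19/7⌉ = 3, so 3 is optimal.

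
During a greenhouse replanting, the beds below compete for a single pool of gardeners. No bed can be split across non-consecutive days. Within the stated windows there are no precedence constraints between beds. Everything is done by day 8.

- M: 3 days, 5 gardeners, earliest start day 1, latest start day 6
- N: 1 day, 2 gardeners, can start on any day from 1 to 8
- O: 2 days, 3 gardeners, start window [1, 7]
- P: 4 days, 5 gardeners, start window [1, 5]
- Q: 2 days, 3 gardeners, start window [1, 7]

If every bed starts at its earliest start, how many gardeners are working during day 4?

5

At early start, day 4 has: P.
Demand: 5 = 5.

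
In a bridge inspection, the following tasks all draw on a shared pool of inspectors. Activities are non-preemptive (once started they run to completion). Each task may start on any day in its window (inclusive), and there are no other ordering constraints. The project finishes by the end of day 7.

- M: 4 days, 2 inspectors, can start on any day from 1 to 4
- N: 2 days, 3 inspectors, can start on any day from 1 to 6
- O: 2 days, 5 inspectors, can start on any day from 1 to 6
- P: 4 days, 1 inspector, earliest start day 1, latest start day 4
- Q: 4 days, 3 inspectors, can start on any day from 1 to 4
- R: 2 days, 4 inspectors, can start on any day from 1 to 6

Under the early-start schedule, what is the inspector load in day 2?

At early start, day 2 has: M, N, O, P, Q, R.
Demand: 2 + 3 + 5 + 1 + 3 + 4 = 18.

18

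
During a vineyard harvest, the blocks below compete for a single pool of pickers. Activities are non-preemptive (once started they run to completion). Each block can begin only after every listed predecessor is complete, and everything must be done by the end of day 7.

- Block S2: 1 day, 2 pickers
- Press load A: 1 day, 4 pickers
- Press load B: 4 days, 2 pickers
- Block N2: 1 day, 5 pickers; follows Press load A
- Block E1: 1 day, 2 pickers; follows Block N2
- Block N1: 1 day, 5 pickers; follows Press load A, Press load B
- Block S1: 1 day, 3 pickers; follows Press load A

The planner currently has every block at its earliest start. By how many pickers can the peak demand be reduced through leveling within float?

Early-start peak: d1:8  d2:10  d3:4  d4:2  d5:5  d6:0  d7:0 ⇒ 10.
Leveled (Block S2@3, Press load A@1, Press load B@3, Block N2@2, Block E1@4, Block N1@7, Block S1@5): d1:4  d2:5  d3:4  d4:4  d5:5  d6:2  d7:5 ⇒ 5.
Reduction 10 − 5 = 5.

5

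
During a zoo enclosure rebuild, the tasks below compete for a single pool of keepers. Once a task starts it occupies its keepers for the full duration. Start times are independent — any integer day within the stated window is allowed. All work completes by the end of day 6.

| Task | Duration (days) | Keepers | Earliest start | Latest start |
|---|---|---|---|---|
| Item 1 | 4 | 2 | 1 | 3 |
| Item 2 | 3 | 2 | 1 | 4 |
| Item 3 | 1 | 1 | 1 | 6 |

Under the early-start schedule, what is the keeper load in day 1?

5

At early start, day 1 has: Item 1, Item 2, Item 3.
Demand: 2 + 2 + 1 = 5.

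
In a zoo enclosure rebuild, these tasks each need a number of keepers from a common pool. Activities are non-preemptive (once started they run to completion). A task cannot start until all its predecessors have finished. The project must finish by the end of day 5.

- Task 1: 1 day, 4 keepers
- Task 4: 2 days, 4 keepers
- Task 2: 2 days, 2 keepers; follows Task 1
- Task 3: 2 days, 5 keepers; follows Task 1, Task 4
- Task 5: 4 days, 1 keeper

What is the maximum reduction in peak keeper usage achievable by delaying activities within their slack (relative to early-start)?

Early-start peak: d1:9  d2:7  d3:8  d4:6  d5:0 ⇒ 9.
Leveled (Task 1@1, Task 4@2, Task 2@2, Task 3@4, Task 5@1): d1:5  d2:7  d3:7  d4:6  d5:5 ⇒ 7.
Reduction 9 − 7 = 2.

2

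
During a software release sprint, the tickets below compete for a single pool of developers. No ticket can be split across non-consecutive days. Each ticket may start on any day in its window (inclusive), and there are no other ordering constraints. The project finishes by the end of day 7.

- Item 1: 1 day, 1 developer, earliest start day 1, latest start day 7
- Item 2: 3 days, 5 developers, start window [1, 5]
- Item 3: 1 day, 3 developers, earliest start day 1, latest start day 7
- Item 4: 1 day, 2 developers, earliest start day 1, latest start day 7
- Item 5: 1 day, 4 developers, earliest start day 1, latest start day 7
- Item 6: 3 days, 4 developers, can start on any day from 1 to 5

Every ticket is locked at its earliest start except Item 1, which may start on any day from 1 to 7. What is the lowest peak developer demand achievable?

18

Item 1@1: d1:19  d2:9  d3:9  d4:0  d5:0  d6:0  d7:0 → peak 19
Item 1@2: d1:18  d2:10  d3:9  d4:0  d5:0  d6:0  d7:0 → peak 18
Item 1@3: d1:18  d2:9  d3:10  d4:0  d5:0  d6:0  d7:0 → peak 18
Item 1@4: d1:18  d2:9  d3:9  d4:1  d5:0  d6:0  d7:0 → peak 18
Item 1@5: d1:18  d2:9  d3:9  d4:0  d5:1  d6:0  d7:0 → peak 18
Item 1@6: d1:18  d2:9  d3:9  d4:0  d5:0  d6:1  d7:0 → peak 18
Item 1@7: d1:18  d2:9  d3:9  d4:0  d5:0  d6:0  d7:1 → peak 18
Best is Item 1@2, peak 18.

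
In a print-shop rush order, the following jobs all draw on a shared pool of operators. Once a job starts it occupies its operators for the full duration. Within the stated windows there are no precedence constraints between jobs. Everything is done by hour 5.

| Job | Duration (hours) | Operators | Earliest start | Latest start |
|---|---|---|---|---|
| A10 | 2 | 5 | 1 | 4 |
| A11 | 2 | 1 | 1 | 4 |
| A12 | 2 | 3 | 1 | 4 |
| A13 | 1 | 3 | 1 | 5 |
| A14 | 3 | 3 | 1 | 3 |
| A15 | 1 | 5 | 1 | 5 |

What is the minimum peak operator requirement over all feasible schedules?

8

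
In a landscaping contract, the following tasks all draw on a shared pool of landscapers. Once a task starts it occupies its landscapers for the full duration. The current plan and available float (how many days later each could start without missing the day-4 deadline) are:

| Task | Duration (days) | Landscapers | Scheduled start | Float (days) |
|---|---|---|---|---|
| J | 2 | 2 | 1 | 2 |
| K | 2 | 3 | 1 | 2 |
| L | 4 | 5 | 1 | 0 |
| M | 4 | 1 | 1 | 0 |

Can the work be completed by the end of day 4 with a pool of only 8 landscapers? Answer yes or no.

Total landscaper-days = 34; over 4 days the average is 34/4 > 8, so some day must exceed 8.

no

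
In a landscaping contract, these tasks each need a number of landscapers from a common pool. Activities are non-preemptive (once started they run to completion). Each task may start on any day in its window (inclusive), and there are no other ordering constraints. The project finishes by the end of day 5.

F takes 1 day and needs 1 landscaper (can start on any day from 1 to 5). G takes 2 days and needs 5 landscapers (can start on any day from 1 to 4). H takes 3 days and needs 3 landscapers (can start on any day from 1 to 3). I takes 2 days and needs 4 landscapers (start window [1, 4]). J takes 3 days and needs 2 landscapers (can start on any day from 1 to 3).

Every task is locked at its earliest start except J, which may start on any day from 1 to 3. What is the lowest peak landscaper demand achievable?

J@1: d1:15  d2:14  d3:5  d4:0  d5:0 → peak 15
J@2: d1:13  d2:14  d3:5  d4:2  d5:0 → peak 14
J@3: d1:13  d2:12  d3:5  d4:2  d5:2 → peak 13
Best is J@3, peak 13.

13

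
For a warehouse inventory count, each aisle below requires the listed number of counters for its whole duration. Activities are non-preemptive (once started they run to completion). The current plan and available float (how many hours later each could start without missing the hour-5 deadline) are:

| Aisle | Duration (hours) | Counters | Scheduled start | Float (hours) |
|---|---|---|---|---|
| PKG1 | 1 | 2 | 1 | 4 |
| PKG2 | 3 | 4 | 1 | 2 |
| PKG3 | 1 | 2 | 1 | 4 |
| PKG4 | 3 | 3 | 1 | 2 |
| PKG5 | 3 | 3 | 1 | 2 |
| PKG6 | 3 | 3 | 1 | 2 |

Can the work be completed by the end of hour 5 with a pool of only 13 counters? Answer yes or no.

yes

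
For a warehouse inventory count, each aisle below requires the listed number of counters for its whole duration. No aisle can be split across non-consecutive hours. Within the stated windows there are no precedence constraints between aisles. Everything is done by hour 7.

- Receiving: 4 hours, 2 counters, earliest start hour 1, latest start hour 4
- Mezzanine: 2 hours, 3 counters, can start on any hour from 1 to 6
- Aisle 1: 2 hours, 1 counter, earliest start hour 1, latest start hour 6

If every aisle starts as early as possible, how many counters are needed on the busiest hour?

6

Early-start schedule: Receiving@1, Mezzanine@1, Aisle 1@1.
Load per hour: hour 1: 6, hour 2: 6, hour 3: 2, hour 4: 2, hour 5: 0, hour 6: 0, hour 7: 0.
Peak is 6.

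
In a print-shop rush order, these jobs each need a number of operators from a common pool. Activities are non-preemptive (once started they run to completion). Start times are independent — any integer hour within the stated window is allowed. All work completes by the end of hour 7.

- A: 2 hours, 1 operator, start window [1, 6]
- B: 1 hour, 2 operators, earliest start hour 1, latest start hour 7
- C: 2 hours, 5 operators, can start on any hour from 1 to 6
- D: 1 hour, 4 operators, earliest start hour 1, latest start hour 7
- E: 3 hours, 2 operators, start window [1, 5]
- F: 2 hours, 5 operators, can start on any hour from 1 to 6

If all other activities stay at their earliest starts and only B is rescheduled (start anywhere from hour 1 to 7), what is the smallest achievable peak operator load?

B@1: h1:19  h2:13  h3:2  h4:0  h5:0  h6:0  h7:0 → peak 19
B@2: h1:17  h2:15  h3:2  h4:0  h5:0  h6:0  h7:0 → peak 17
B@3: h1:17  h2:13  h3:4  h4:0  h5:0  h6:0  h7:0 → peak 17
B@4: h1:17  h2:13  h3:2  h4:2  h5:0  h6:0  h7:0 → peak 17
B@5: h1:17  h2:13  h3:2  h4:0  h5:2  h6:0  h7:0 → peak 17
B@6: h1:17  h2:13  h3:2  h4:0  h5:0  h6:2  h7:0 → peak 17
B@7: h1:17  h2:13  h3:2  h4:0  h5:0  h6:0  h7:2 → peak 17
Best is B@2, peak 17.

17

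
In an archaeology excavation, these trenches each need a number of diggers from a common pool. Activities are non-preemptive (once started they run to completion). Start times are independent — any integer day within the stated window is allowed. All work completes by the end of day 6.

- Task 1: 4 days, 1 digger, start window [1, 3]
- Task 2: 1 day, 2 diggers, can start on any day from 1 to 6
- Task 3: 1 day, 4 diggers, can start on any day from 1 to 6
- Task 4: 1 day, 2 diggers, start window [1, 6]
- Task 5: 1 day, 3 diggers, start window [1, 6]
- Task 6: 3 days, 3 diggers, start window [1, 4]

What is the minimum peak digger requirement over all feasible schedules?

4

Early-start (Task 1@1, Task 2@1, Task 3@1, Task 4@1, Task 5@1, Task 6@1) gives peak 15: d1:15  d2:4  d3:4  d4:1  d5:0  d6:0.
Shift Task 2→5, Task 3→6, Task 4→5, Task 6→2.
Schedule Task 1@1, Task 2@5, Task 3@6, Task 4@5, Task 5@1, Task 6@2: d1:4  d2:4  d3:4  d4:4  d5:4  d6:4 — peak 4.
Total digger-days = 24 over 6 days ⇒ peak ≥ ⌈24/6⌉ = 4, so 4 is optimal.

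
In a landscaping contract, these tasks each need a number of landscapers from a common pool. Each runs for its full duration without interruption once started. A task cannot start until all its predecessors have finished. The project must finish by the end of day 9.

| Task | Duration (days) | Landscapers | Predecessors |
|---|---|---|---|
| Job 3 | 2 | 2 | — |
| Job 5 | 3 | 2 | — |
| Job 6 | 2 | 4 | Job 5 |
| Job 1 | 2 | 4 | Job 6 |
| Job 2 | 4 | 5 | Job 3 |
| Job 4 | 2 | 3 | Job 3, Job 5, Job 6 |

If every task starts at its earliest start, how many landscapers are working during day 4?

9

At early start, day 4 has: Job 6, Job 2.
Demand: 4 + 5 = 9.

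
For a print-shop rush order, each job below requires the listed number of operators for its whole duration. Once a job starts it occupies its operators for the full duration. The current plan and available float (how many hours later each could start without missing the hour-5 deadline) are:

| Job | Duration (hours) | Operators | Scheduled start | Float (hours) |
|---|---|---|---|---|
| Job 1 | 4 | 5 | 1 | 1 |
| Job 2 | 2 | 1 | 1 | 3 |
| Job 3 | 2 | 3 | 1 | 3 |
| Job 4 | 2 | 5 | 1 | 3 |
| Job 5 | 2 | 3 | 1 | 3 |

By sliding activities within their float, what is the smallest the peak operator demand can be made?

Early-start (Job 1@1, Job 2@1, Job 3@1, Job 4@1, Job 5@1) gives peak 17: h1:17  h2:17  h3:5  h4:5  h5:0.
Shift Job 3→3, Job 5→3.
Schedule Job 1@1, Job 2@1, Job 3@3, Job 4@1, Job 5@3: h1:11  h2:11  h3:11  h4:11  h5:0 — peak 11.

11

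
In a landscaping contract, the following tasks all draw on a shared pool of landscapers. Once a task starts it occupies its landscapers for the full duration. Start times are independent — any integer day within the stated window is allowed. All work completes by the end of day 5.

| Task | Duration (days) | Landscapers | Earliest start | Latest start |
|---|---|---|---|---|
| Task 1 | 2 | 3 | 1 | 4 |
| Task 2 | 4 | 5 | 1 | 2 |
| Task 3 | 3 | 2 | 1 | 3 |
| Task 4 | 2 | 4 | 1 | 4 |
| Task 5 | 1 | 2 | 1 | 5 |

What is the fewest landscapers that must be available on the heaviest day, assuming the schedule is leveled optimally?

Early-start (Task 1@1, Task 2@1, Task 3@1, Task 4@1, Task 5@1) gives peak 16: d1:16  d2:14  d3:7  d4:5  d5:0.
Shift Task 4→4, Task 5→3.
Schedule Task 1@1, Task 2@1, Task 3@1, Task 4@4, Task 5@3: d1:10  d2:10  d3:9  d4:9  d5:4 — peak 10.

10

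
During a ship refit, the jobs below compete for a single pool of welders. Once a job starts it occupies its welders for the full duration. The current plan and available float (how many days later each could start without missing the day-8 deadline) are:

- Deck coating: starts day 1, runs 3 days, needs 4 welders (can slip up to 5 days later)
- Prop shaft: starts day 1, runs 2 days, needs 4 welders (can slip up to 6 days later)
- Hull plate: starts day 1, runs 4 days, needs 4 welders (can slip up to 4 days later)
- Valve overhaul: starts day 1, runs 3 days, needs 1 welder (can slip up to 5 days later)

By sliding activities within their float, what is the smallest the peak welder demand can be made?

8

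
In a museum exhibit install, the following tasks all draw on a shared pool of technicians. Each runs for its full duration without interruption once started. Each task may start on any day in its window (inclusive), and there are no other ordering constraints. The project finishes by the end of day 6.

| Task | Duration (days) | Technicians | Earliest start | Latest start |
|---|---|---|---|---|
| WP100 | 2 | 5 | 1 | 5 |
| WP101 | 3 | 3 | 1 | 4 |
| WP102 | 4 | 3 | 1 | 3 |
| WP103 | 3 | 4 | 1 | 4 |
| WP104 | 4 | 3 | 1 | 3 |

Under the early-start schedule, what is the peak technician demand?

18

Early-start schedule: WP100@1, WP101@1, WP102@1, WP103@1, WP104@1.
Load per day: day 1: 18, day 2: 18, day 3: 13, day 4: 6, day 5: 0, day 6: 0.
Peak is 18.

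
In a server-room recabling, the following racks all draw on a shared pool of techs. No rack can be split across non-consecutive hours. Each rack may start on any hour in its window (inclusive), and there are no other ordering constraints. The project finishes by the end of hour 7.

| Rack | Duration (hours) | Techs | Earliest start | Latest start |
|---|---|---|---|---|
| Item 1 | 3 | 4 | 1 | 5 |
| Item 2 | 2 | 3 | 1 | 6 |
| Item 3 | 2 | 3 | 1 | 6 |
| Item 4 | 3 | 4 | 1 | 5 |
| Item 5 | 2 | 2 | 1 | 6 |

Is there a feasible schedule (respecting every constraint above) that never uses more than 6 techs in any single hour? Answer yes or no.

The minimum achievable peak is 7; 6 < 7, so no feasible schedule stays within the cap.

no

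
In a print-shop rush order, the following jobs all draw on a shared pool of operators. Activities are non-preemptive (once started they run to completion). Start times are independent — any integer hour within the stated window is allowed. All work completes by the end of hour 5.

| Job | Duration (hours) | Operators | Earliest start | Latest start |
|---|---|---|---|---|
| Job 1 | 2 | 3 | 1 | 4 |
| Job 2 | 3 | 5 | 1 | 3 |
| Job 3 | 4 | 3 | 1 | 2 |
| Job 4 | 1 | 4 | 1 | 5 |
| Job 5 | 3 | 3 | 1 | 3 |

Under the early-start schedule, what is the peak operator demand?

18

Early-start schedule: Job 1@1, Job 2@1, Job 3@1, Job 4@1, Job 5@1.
Load per hour: hour 1: 18, hour 2: 14, hour 3: 11, hour 4: 3, hour 5: 0.
Peak is 18.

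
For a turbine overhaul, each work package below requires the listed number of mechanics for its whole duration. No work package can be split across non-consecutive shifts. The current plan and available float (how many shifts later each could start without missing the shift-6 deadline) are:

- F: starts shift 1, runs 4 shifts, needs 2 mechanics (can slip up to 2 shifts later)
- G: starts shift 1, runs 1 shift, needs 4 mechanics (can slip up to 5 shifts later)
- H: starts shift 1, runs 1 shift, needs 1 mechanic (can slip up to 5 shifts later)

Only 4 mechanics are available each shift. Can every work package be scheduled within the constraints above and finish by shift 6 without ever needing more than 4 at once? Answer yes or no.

yes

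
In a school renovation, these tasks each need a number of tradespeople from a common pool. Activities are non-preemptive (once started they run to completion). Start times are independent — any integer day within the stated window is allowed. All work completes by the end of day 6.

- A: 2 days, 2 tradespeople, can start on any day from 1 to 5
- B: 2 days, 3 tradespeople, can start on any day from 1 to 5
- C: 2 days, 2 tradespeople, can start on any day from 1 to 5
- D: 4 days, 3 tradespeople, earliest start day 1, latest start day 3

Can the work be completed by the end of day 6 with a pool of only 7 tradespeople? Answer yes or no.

Schedule A@1, B@1, C@3, D@3: d1:5  d2:5  d3:5  d4:5  d5:3  d6:3 — peak 5 ≤ 7.

yes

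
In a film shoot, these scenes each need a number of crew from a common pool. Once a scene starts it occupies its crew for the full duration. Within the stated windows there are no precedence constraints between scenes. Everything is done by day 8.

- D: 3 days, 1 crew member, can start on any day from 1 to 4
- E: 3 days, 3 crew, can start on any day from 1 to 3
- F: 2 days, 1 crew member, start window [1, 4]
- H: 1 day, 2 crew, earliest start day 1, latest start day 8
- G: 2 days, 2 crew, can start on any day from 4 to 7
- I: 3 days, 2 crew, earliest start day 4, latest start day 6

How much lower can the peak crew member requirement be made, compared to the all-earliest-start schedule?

3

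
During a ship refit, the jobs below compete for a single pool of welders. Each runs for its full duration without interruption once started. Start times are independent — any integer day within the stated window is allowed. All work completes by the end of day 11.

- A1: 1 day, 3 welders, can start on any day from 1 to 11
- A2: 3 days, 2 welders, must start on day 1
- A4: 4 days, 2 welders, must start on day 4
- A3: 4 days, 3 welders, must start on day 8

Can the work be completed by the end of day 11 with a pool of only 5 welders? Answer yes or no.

yes

Schedule A1@1, A2@1, A4@4, A3@8: d1:5  d2:2  d3:2  d4:2  d5:2  d6:2  d7:2  d8:3  d9:3  d10:3  d11:3 — peak 5 ≤ 5.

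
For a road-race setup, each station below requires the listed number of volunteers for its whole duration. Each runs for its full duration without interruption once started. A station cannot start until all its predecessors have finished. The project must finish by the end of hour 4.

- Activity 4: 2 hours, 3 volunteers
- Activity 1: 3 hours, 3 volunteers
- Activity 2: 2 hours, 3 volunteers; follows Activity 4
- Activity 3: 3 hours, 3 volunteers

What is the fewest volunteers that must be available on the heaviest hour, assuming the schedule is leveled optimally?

9

Schedule Activity 4@1, Activity 1@1, Activity 2@3, Activity 3@1: h1:9  h2:9  h3:9  h4:3 — peak 9.
No arrangement of the 4 feasible schedules does better.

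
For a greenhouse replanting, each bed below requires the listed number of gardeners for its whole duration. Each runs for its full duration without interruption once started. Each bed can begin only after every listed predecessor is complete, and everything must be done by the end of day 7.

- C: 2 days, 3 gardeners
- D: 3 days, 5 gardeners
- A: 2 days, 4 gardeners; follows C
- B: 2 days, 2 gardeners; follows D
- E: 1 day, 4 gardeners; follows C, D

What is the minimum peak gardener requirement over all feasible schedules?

8

Early-start (C@1, D@1, A@3, B@4, E@4) gives peak 10: d1:8  d2:8  d3:9  d4:10  d5:2  d6:0  d7:0.
Shift A→4, E→6.
Schedule C@1, D@1, A@4, B@4, E@6: d1:8  d2:8  d3:5  d4:6  d5:6  d6:4  d7:0 — peak 8.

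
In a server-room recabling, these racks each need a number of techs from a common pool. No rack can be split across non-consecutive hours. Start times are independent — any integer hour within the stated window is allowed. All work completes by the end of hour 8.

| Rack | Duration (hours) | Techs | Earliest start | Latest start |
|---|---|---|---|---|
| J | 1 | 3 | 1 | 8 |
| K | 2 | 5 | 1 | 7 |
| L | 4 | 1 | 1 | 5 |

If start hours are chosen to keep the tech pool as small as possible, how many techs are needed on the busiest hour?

5

Early-start (J@1, K@1, L@1) gives peak 9: h1:9  h2:6  h3:1  h4:1  h5:0  h6:0  h7:0  h8:0.
Shift K→2, L→4.
Schedule J@1, K@2, L@4: h1:3  h2:5  h3:5  h4:1  h5:1  h6:1  h7:1  h8:0 — peak 5.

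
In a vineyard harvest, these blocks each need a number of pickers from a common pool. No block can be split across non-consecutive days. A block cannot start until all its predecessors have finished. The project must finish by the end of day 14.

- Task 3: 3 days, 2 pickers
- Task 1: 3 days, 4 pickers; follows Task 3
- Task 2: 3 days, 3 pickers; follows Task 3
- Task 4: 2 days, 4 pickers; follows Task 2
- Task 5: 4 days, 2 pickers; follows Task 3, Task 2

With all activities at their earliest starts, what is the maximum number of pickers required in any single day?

Early-start schedule: Task 3@1, Task 1@4, Task 2@4, Task 4@7, Task 5@7.
Load per day: day 1: 2, day 2: 2, day 3: 2, day 4: 7, day 5: 7, day 6: 7, day 7: 6, day 8: 6, day 9: 2, day 10: 2, day 11: 0, day 12: 0, day 13: 0, day 14: 0.
Peak is 7.

7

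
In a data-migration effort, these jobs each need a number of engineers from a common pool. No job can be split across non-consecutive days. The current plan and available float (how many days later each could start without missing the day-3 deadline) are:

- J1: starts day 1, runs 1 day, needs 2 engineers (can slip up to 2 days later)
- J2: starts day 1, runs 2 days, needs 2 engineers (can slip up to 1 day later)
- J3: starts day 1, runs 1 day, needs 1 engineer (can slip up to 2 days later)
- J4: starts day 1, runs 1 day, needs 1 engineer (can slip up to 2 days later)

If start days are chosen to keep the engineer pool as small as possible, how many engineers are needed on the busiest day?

Early-start (J1@1, J2@1, J3@1, J4@1) gives peak 6: d1:6  d2:2  d3:0.
Shift J2→2, J4→2.
Schedule J1@1, J2@2, J3@1, J4@2: d1:3  d2:3  d3:2 — peak 3.
Total engineer-days = 8 over 3 days ⇒ peak ≥ ⌈8/3⌉ = 3, so 3 is optimal.

3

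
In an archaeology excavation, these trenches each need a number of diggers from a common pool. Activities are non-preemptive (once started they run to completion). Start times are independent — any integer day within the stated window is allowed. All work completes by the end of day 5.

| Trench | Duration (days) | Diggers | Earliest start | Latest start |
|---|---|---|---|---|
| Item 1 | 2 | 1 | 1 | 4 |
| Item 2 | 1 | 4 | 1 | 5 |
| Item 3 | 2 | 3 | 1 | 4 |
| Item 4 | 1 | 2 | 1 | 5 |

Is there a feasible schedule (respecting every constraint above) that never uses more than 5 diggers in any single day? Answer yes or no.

yes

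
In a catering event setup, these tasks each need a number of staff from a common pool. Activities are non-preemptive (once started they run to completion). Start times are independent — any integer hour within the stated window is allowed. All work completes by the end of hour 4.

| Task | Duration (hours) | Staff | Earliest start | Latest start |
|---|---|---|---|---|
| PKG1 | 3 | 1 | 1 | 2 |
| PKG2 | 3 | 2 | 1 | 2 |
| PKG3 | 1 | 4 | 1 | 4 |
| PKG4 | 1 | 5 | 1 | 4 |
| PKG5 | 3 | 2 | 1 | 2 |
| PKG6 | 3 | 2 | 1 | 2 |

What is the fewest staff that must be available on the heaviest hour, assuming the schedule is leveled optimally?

Early-start (PKG1@1, PKG2@1, PKG3@1, PKG4@1, PKG5@1, PKG6@1) gives peak 16: h1:16  h2:7  h3:7  h4:0.
Shift PKG3→4, PKG5→2, PKG6→2.
Schedule PKG1@1, PKG2@1, PKG3@4, PKG4@1, PKG5@2, PKG6@2: h1:8  h2:7  h3:7  h4:8 — peak 8.
Total staffer-hours = 30 over 4 hours ⇒ peak ≥ ⌈30/4⌉ = 8, so 8 is optimal.

8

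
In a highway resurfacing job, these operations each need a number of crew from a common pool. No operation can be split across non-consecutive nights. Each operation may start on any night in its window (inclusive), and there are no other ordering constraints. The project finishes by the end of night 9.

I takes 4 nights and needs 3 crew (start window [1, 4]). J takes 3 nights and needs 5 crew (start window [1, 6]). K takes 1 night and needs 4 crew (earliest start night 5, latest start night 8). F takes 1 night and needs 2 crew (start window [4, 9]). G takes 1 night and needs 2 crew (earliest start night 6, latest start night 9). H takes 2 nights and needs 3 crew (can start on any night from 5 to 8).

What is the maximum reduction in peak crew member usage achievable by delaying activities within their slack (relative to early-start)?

2

Early-start peak: n1:8  n2:8  n3:8  n4:5  n5:7  n6:5  n7:0  n8:0  n9:0 ⇒ 8.
Leveled (I@4, J@1, K@8, F@4, G@7, H@5): n1:5  n2:5  n3:5  n4:5  n5:6  n6:6  n7:5  n8:4  n9:0 ⇒ 6.
Reduction 8 − 6 = 2.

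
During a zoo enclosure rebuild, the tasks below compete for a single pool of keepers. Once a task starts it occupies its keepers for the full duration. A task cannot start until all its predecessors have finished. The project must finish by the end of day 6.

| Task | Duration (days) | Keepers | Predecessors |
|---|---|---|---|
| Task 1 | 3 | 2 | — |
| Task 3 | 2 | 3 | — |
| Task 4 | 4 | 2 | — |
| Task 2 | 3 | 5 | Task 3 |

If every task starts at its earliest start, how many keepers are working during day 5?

5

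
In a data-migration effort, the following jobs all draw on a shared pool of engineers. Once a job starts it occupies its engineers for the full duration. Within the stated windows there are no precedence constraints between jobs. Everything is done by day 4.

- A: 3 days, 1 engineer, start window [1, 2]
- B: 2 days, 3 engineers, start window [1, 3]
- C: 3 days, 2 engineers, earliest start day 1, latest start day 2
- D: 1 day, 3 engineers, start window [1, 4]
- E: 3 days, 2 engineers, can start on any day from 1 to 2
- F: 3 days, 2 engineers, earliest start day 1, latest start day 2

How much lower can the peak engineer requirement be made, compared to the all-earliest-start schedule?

Early-start peak: d1:13  d2:10  d3:7  d4:0 ⇒ 13.
Leveled (A@1, B@1, C@1, D@1, E@2, F@2): d1:9  d2:10  d3:7  d4:4 ⇒ 10.
Reduction 13 − 10 = 3.

3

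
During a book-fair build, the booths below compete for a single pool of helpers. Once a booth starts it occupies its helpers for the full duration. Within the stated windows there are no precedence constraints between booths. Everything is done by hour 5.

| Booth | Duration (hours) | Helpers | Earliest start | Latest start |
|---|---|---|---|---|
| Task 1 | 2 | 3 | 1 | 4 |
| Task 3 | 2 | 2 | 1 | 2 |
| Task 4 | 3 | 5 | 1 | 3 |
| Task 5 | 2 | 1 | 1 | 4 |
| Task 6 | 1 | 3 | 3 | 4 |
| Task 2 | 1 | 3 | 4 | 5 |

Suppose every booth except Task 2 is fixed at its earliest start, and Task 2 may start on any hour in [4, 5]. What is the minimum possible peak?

Task 2@4: h1:11  h2:11  h3:8  h4:3  h5:0 → peak 11
Task 2@5: h1:11  h2:11  h3:8  h4:0  h5:3 → peak 11
Best is Task 2@4, peak 11.

11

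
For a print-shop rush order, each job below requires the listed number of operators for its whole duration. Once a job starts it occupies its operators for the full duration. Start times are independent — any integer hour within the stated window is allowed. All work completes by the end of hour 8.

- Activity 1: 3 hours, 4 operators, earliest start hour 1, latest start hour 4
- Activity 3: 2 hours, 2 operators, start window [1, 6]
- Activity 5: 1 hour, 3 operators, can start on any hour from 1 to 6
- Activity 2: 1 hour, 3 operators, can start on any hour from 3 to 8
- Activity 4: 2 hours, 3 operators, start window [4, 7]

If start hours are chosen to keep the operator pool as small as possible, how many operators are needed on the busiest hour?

Early-start (Activity 1@1, Activity 3@1, Activity 5@1, Activity 2@3, Activity 4@4) gives peak 9: h1:9  h2:6  h3:7  h4:3  h5:3  h6:0  h7:0  h8:0.
Shift Activity 3→4, Activity 5→4, Activity 2→5, Activity 4→6.
Schedule Activity 1@1, Activity 3@4, Activity 5@4, Activity 2@5, Activity 4@6: h1:4  h2:4  h3:4  h4:5  h5:5  h6:3  h7:3  h8:0 — peak 5.

5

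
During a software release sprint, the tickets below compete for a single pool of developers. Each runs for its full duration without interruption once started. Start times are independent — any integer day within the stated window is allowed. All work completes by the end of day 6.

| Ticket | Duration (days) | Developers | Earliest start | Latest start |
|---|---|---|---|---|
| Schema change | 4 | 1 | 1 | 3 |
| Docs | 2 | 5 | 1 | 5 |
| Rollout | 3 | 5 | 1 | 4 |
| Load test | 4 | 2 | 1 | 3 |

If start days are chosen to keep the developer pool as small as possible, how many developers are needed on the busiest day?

Early-start (Schema change@1, Docs@1, Rollout@1, Load test@1) gives peak 13: d1:13  d2:13  d3:8  d4:3  d5:0  d6:0.
Shift Rollout→3.
Schedule Schema change@1, Docs@1, Rollout@3, Load test@1: d1:8  d2:8  d3:8  d4:8  d5:5  d6:0 — peak 8.

8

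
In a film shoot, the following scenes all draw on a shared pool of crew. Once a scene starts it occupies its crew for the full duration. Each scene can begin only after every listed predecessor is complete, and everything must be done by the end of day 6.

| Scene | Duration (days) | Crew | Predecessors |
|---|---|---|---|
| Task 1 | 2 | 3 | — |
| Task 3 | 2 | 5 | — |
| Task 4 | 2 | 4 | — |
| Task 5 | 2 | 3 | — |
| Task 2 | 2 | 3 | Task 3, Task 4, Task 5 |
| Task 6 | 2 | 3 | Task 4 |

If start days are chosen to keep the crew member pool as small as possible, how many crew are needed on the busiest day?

Early-start (Task 1@1, Task 3@1, Task 4@1, Task 5@1, Task 2@3, Task 6@3) gives peak 15: d1:15  d2:15  d3:6  d4:6  d5:0  d6:0.
Shift Task 4→3, Task 5→3, Task 2→5, Task 6→5.
Schedule Task 1@1, Task 3@1, Task 4@3, Task 5@3, Task 2@5, Task 6@5: d1:8  d2:8  d3:7  d4:7  d5:6  d6:6 — peak 8.

8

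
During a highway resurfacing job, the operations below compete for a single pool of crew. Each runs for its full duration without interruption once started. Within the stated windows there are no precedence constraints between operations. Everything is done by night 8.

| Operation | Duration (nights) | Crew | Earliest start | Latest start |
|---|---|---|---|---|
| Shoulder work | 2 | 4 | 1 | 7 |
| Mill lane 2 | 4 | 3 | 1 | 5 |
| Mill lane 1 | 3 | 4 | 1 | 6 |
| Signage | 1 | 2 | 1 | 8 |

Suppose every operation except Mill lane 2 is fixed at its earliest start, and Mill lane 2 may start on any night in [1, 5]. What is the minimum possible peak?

10

Mill lane 2@1: n1:13  n2:11  n3:7  n4:3  n5:0  n6:0  n7:0  n8:0 → peak 13
Mill lane 2@2: n1:10  n2:11  n3:7  n4:3  n5:3  n6:0  n7:0  n8:0 → peak 11
Mill lane 2@3: n1:10  n2:8  n3:7  n4:3  n5:3  n6:3  n7:0  n8:0 → peak 10
Mill lane 2@4: n1:10  n2:8  n3:4  n4:3  n5:3  n6:3  n7:3  n8:0 → peak 10
Mill lane 2@5: n1:10  n2:8  n3:4  n4:0  n5:3  n6:3  n7:3  n8:3 → peak 10
Best is Mill lane 2@3, peak 10.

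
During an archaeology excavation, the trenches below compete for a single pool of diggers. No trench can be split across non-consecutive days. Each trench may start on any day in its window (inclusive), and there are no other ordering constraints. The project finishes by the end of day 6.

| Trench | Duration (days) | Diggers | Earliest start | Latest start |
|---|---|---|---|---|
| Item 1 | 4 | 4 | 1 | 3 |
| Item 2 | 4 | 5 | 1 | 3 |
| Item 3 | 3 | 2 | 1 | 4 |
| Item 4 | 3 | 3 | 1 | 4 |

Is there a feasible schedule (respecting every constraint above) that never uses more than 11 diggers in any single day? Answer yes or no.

The minimum achievable peak is 12; 11 < 12, so no feasible schedule stays within the cap.

no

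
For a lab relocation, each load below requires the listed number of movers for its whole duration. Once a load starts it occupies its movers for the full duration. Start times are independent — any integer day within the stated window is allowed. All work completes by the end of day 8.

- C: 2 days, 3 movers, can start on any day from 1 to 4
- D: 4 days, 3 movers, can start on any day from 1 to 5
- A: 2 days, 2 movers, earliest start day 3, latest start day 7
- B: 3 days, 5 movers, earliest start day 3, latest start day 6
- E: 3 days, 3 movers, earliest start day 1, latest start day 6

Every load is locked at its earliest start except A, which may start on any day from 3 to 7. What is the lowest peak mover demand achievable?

11

A@3: d1:9  d2:9  d3:13  d4:10  d5:5  d6:0  d7:0  d8:0 → peak 13
A@4: d1:9  d2:9  d3:11  d4:10  d5:7  d6:0  d7:0  d8:0 → peak 11
A@5: d1:9  d2:9  d3:11  d4:8  d5:7  d6:2  d7:0  d8:0 → peak 11
A@6: d1:9  d2:9  d3:11  d4:8  d5:5  d6:2  d7:2  d8:0 → peak 11
A@7: d1:9  d2:9  d3:11  d4:8  d5:5  d6:0  d7:2  d8:2 → peak 11
Best is A@4, peak 11.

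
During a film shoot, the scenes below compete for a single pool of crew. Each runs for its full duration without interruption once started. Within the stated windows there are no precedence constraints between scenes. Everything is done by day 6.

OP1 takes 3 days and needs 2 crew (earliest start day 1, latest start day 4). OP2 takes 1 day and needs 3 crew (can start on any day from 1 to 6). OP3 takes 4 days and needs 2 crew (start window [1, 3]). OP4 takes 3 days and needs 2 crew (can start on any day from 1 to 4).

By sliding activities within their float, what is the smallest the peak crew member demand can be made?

5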